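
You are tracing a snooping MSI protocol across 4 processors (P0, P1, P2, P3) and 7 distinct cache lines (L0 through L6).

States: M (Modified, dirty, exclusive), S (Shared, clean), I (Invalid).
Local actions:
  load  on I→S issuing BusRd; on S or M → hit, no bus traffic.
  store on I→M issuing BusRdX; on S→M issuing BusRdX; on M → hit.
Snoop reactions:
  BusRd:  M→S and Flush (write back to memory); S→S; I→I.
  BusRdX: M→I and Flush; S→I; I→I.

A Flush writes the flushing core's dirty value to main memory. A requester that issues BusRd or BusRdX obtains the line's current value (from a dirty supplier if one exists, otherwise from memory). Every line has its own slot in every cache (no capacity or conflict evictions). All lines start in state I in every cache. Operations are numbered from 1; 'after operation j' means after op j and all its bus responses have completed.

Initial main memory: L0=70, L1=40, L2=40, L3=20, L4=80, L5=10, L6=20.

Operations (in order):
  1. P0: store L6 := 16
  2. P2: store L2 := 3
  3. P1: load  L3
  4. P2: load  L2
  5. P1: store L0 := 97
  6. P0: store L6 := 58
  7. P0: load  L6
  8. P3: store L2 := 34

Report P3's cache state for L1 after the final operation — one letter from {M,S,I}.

state = I

1. P0: store L6 := 16  bus=[BusRdX]  L6: P0=M P1=I P2=I P3=I  mem[L6]=20
2. P2: store L2 := 3  bus=[BusRdX]  L2: P0=I P1=I P2=M P3=I  mem[L2]=40
3. P1: load  L3  bus=[BusRd]  L3: P0=I P1=S P2=I P3=I  mem[L3]=20
4. P2: load  L2  bus=[-]  L2: P0=I P1=I P2=M P3=I  mem[L2]=40
5. P1: store L0 := 97  bus=[BusRdX]  L0: P0=I P1=M P2=I P3=I  mem[L0]=70
6. P0: store L6 := 58  bus=[-]  L6: P0=M P1=I P2=I P3=I  mem[L6]=20
7. P0: load  L6  bus=[-]  L6: P0=M P1=I P2=I P3=I  mem[L6]=20
8. P3: store L2 := 34  bus=[BusRdX,Flush]  L2: P0=I P1=I P2=I P3=M  mem[L2]=3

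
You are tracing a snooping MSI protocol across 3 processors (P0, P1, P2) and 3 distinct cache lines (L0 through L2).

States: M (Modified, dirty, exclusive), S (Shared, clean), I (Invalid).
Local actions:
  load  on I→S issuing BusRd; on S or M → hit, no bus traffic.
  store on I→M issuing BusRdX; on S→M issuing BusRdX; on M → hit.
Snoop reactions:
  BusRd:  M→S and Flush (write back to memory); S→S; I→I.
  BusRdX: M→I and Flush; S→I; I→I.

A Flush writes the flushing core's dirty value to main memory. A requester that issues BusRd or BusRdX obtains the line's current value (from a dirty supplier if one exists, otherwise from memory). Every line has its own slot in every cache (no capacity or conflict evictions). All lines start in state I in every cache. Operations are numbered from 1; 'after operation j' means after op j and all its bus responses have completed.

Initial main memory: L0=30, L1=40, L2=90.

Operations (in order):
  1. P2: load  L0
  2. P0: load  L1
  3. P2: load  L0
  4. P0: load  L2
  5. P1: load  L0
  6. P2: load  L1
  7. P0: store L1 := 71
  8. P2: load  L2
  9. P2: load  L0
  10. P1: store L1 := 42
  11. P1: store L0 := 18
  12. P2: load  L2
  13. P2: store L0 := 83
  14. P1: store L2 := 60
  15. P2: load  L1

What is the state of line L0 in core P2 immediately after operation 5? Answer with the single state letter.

state = S

1. P2: load  L0  bus=[BusRd]  L0: P0=I P1=I P2=S  mem[L0]=30
2. P0: load  L1  bus=[BusRd]  L1: P0=S P1=I P2=I  mem[L1]=40
3. P2: load  L0  bus=[-]  L0: P0=I P1=I P2=S  mem[L0]=30
4. P0: load  L2  bus=[BusRd]  L2: P0=S P1=I P2=I  mem[L2]=90
5. P1: load  L0  bus=[BusRd]  L0: P0=I P1=S P2=S  mem[L0]=30
6. P2: load  L1  bus=[BusRd]  L1: P0=S P1=I P2=S  mem[L1]=40
7. P0: store L1 := 71  bus=[BusRdX]  L1: P0=M P1=I P2=I  mem[L1]=40
8. P2: load  L2  bus=[BusRd]  L2: P0=S P1=I P2=S  mem[L2]=90
9. P2: load  L0  bus=[-]  L0: P0=I P1=S P2=S  mem[L0]=30
10. P1: store L1 := 42  bus=[BusRdX,Flush]  L1: P0=I P1=M P2=I  mem[L1]=71
11. P1: store L0 := 18  bus=[BusRdX]  L0: P0=I P1=M P2=I  mem[L0]=30
12. P2: load  L2  bus=[-]  L2: P0=S P1=I P2=S  mem[L2]=90
13. P2: store L0 := 83  bus=[BusRdX,Flush]  L0: P0=I P1=I P2=M  mem[L0]=18
14. P1: store L2 := 60  bus=[BusRdX]  L2: P0=I P1=M P2=I  mem[L2]=90
15. P2: load  L1  bus=[BusRd,Flush]  L1: P0=I P1=S P2=S  mem[L1]=42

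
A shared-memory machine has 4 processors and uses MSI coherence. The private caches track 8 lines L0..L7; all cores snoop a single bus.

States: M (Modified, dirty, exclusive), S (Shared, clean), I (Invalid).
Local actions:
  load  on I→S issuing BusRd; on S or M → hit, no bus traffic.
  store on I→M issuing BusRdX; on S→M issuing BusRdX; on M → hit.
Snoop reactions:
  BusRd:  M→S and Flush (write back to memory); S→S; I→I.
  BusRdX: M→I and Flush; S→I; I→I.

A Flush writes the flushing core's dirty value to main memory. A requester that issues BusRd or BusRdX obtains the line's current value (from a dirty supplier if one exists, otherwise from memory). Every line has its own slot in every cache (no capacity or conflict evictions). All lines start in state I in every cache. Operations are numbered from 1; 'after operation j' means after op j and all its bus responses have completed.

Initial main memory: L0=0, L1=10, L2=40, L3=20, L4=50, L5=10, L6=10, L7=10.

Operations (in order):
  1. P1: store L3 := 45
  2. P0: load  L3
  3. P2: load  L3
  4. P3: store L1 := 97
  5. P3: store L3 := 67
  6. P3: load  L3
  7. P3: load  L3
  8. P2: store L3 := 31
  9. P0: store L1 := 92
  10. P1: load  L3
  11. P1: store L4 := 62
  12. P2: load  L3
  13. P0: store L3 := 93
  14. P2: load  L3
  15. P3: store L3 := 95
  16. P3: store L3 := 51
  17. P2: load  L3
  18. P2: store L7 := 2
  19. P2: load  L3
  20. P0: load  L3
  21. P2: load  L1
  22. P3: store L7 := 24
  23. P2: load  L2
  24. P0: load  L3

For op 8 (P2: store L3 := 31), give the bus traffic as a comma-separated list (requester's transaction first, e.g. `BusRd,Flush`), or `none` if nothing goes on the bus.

bus = BusRdX,Flush

[1] P1: store L3 := 45 | P0:I, P1:M(45), P2:I, P3:I | bus: BusRdX
[2] P0: load  L3 | P0:S(45), P1:S(45), P2:I, P3:I | bus: BusRd,Flush
[3] P2: load  L3 | P0:S(45), P1:S(45), P2:S(45), P3:I | bus: BusRd
[4] P3: store L1 := 97 | P0:I, P1:I, P2:I, P3:M(97) | bus: BusRdX
[5] P3: store L3 := 67 | P0:I, P1:I, P2:I, P3:M(67) | bus: BusRdX
[6] P3: load  L3 | P0:I, P1:I, P2:I, P3:M(67) | bus: none
[7] P3: load  L3 | P0:I, P1:I, P2:I, P3:M(67) | bus: none
[8] P2: store L3 := 31 | P0:I, P1:I, P2:M(31), P3:I | bus: BusRdX,Flush
[9] P0: store L1 := 92 | P0:M(92), P1:I, P2:I, P3:I | bus: BusRdX,Flush
[10] P1: load  L3 | P0:I, P1:S(31), P2:S(31), P3:I | bus: BusRd,Flush
[11] P1: store L4 := 62 | P0:I, P1:M(62), P2:I, P3:I | bus: BusRdX
[12] P2: load  L3 | P0:I, P1:S(31), P2:S(31), P3:I | bus: none
[13] P0: store L3 := 93 | P0:M(93), P1:I, P2:I, P3:I | bus: BusRdX
[14] P2: load  L3 | P0:S(93), P1:I, P2:S(93), P3:I | bus: BusRd,Flush
[15] P3: store L3 := 95 | P0:I, P1:I, P2:I, P3:M(95) | bus: BusRdX
[16] P3: store L3 := 51 | P0:I, P1:I, P2:I, P3:M(51) | bus: none
[17] P2: load  L3 | P0:I, P1:I, P2:S(51), P3:S(51) | bus: BusRd,Flush
[18] P2: store L7 := 2 | P0:I, P1:I, P2:M(2), P3:I | bus: BusRdX
[19] P2: load  L3 | P0:I, P1:I, P2:S(51), P3:S(51) | bus: none
[20] P0: load  L3 | P0:S(51), P1:I, P2:S(51), P3:S(51) | bus: BusRd
[21] P2: load  L1 | P0:S(92), P1:I, P2:S(92), P3:I | bus: BusRd,Flush
[22] P3: store L7 := 24 | P0:I, P1:I, P2:I, P3:M(24) | bus: BusRdX,Flush
[23] P2: load  L2 | P0:I, P1:I, P2:S(40), P3:I | bus: BusRd
[24] P0: load  L3 | P0:S(51), P1:I, P2:S(51), P3:S(51) | bus: none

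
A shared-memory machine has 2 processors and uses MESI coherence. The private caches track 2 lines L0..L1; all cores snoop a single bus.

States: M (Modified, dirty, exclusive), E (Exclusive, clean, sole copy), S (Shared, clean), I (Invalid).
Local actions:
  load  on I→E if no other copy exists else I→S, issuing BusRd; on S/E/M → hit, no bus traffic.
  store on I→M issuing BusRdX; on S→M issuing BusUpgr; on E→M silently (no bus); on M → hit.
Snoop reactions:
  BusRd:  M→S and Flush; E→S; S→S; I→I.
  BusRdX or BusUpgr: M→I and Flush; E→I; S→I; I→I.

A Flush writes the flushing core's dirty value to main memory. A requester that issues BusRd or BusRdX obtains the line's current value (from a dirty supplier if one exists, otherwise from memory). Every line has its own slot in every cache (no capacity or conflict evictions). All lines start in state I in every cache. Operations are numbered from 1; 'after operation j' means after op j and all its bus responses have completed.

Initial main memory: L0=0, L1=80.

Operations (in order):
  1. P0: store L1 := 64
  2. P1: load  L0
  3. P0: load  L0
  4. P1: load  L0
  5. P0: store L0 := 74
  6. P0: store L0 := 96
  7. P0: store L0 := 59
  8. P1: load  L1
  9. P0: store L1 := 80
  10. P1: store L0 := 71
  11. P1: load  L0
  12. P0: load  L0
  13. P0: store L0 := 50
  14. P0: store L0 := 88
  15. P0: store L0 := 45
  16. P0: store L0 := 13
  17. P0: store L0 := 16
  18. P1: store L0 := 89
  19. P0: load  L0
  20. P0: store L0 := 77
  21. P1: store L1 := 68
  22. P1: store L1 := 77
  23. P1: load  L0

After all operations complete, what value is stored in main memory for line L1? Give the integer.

memory[L1] = 80

  op1 P0: store L1 := 64 → M/I on L1; bus BusRdX; mem=80
  op2 P1: load  L0 → I/E on L0; bus BusRd; mem=0
  op3 P0: load  L0 → S/S on L0; bus BusRd; mem=0
  op4 P1: load  L0 → S/S on L0; bus (none); mem=0
  op5 P0: store L0 := 74 → M/I on L0; bus BusUpgr; mem=0
  op6 P0: store L0 := 96 → M/I on L0; bus (none); mem=0
  op7 P0: store L0 := 59 → M/I on L0; bus (none); mem=0
  op8 P1: load  L1 → S/S on L1; bus BusRd Flush; mem=64
  op9 P0: store L1 := 80 → M/I on L1; bus BusUpgr; mem=64
  op10 P1: store L0 := 71 → I/M on L0; bus BusRdX Flush; mem=59
  op11 P1: load  L0 → I/M on L0; bus (none); mem=59
  op12 P0: load  L0 → S/S on L0; bus BusRd Flush; mem=71
  op13 P0: store L0 := 50 → M/I on L0; bus BusUpgr; mem=71
  op14 P0: store L0 := 88 → M/I on L0; bus (none); mem=71
  op15 P0: store L0 := 45 → M/I on L0; bus (none); mem=71
  op16 P0: store L0 := 13 → M/I on L0; bus (none); mem=71
  op17 P0: store L0 := 16 → M/I on L0; bus (none); mem=71
  op18 P1: store L0 := 89 → I/M on L0; bus BusRdX Flush; mem=16
  op19 P0: load  L0 → S/S on L0; bus BusRd Flush; mem=89
  op20 P0: store L0 := 77 → M/I on L0; bus BusUpgr; mem=89
  op21 P1: store L1 := 68 → I/M on L1; bus BusRdX Flush; mem=80
  op22 P1: store L1 := 77 → I/M on L1; bus (none); mem=80
  op23 P1: load  L0 → S/S on L0; bus BusRd Flush; mem=77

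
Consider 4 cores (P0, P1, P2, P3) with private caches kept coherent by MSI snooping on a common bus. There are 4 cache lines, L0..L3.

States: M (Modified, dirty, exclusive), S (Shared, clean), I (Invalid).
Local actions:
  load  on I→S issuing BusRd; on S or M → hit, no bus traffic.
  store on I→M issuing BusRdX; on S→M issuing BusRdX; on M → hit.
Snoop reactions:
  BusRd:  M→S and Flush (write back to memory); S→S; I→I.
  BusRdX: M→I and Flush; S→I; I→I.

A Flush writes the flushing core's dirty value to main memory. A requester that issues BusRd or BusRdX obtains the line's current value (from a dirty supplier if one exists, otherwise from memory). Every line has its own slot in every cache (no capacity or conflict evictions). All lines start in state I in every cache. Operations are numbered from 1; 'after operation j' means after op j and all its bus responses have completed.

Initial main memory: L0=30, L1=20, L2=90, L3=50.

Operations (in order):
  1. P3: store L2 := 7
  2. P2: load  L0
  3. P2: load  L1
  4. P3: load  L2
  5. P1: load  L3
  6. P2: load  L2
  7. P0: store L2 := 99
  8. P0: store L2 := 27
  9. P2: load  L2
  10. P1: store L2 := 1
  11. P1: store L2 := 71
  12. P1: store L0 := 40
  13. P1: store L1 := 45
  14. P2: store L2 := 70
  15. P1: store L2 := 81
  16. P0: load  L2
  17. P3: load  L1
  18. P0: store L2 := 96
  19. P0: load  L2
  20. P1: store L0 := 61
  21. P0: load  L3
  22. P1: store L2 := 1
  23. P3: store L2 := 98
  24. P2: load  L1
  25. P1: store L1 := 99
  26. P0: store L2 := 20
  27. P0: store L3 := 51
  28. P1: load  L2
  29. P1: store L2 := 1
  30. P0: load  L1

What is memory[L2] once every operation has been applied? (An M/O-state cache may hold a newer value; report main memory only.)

1. P3: store L2 := 7  bus=[BusRdX]  L2: P0=I P1=I P2=I P3=M  mem[L2]=90
2. P2: load  L0  bus=[BusRd]  L0: P0=I P1=I P2=S P3=I  mem[L0]=30
3. P2: load  L1  bus=[BusRd]  L1: P0=I P1=I P2=S P3=I  mem[L1]=20
4. P3: load  L2  bus=[-]  L2: P0=I P1=I P2=I P3=M  mem[L2]=90
5. P1: load  L3  bus=[BusRd]  L3: P0=I P1=S P2=I P3=I  mem[L3]=50
6. P2: load  L2  bus=[BusRd,Flush]  L2: P0=I P1=I P2=S P3=S  mem[L2]=7
7. P0: store L2 := 99  bus=[BusRdX]  L2: P0=M P1=I P2=I P3=I  mem[L2]=7
8. P0: store L2 := 27  bus=[-]  L2: P0=M P1=I P2=I P3=I  mem[L2]=7
9. P2: load  L2  bus=[BusRd,Flush]  L2: P0=S P1=I P2=S P3=I  mem[L2]=27
10. P1: store L2 := 1  bus=[BusRdX]  L2: P0=I P1=M P2=I P3=I  mem[L2]=27
11. P1: store L2 := 71  bus=[-]  L2: P0=I P1=M P2=I P3=I  mem[L2]=27
12. P1: store L0 := 40  bus=[BusRdX]  L0: P0=I P1=M P2=I P3=I  mem[L0]=30
13. P1: store L1 := 45  bus=[BusRdX]  L1: P0=I P1=M P2=I P3=I  mem[L1]=20
14. P2: store L2 := 70  bus=[BusRdX,Flush]  L2: P0=I P1=I P2=M P3=I  mem[L2]=71
15. P1: store L2 := 81  bus=[BusRdX,Flush]  L2: P0=I P1=M P2=I P3=I  mem[L2]=70
16. P0: load  L2  bus=[BusRd,Flush]  L2: P0=S P1=S P2=I P3=I  mem[L2]=81
17. P3: load  L1  bus=[BusRd,Flush]  L1: P0=I P1=S P2=I P3=S  mem[L1]=45
18. P0: store L2 := 96  bus=[BusRdX]  L2: P0=M P1=I P2=I P3=I  mem[L2]=81
19. P0: load  L2  bus=[-]  L2: P0=M P1=I P2=I P3=I  mem[L2]=81
20. P1: store L0 := 61  bus=[-]  L0: P0=I P1=M P2=I P3=I  mem[L0]=30
21. P0: load  L3  bus=[BusRd]  L3: P0=S P1=S P2=I P3=I  mem[L3]=50
22. P1: store L2 := 1  bus=[BusRdX,Flush]  L2: P0=I P1=M P2=I P3=I  mem[L2]=96
23. P3: store L2 := 98  bus=[BusRdX,Flush]  L2: P0=I P1=I P2=I P3=M  mem[L2]=1
24. P2: load  L1  bus=[BusRd]  L1: P0=I P1=S P2=S P3=S  mem[L1]=45
25. P1: store L1 := 99  bus=[BusRdX]  L1: P0=I P1=M P2=I P3=I  mem[L1]=45
26. P0: store L2 := 20  bus=[BusRdX,Flush]  L2: P0=M P1=I P2=I P3=I  mem[L2]=98
27. P0: store L3 := 51  bus=[BusRdX]  L3: P0=M P1=I P2=I P3=I  mem[L3]=50
28. P1: load  L2  bus=[BusRd,Flush]  L2: P0=S P1=S P2=I P3=I  mem[L2]=20
29. P1: store L2 := 1  bus=[BusRdX]  L2: P0=I P1=M P2=I P3=I  mem[L2]=20
30. P0: load  L1  bus=[BusRd,Flush]  L1: P0=S P1=S P2=I P3=I  mem[L1]=99

memory[L2] = 20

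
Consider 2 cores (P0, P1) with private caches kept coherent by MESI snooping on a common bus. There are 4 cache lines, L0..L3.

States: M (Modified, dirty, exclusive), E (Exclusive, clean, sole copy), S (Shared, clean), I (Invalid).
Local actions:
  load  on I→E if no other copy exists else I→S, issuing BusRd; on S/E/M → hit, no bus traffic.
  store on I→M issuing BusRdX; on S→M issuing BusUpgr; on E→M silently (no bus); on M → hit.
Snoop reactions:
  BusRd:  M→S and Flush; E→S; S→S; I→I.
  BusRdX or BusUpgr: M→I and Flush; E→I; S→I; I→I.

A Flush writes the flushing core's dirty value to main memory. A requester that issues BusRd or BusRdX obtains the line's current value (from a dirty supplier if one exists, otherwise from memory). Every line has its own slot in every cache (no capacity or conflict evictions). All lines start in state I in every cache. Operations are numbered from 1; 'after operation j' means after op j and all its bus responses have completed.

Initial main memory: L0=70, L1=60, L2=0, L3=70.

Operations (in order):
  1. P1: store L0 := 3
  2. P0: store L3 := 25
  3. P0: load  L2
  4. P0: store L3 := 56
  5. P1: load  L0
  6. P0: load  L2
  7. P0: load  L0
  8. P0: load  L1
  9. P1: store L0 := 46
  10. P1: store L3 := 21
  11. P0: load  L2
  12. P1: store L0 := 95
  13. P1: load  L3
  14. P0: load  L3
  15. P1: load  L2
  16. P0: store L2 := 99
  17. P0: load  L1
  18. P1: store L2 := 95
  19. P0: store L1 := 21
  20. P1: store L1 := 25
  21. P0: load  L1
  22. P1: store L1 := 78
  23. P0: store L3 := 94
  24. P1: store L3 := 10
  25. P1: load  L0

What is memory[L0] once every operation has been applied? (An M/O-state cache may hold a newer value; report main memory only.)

memory[L0] = 3

  op1 P1: store L0 := 3 → I/M on L0; bus BusRdX; mem=70
  op2 P0: store L3 := 25 → M/I on L3; bus BusRdX; mem=70
  op3 P0: load  L2 → E/I on L2; bus BusRd; mem=0
  op4 P0: store L3 := 56 → M/I on L3; bus (none); mem=70
  op5 P1: load  L0 → I/M on L0; bus (none); mem=70
  op6 P0: load  L2 → E/I on L2; bus (none); mem=0
  op7 P0: load  L0 → S/S on L0; bus BusRd Flush; mem=3
  op8 P0: load  L1 → E/I on L1; bus BusRd; mem=60
  op9 P1: store L0 := 46 → I/M on L0; bus BusUpgr; mem=3
  op10 P1: store L3 := 21 → I/M on L3; bus BusRdX Flush; mem=56
  op11 P0: load  L2 → E/I on L2; bus (none); mem=0
  op12 P1: store L0 := 95 → I/M on L0; bus (none); mem=3
  op13 P1: load  L3 → I/M on L3; bus (none); mem=56
  op14 P0: load  L3 → S/S on L3; bus BusRd Flush; mem=21
  op15 P1: load  L2 → S/S on L2; bus BusRd; mem=0
  op16 P0: store L2 := 99 → M/I on L2; bus BusUpgr; mem=0
  op17 P0: load  L1 → E/I on L1; bus (none); mem=60
  op18 P1: store L2 := 95 → I/M on L2; bus BusRdX Flush; mem=99
  op19 P0: store L1 := 21 → M/I on L1; bus (none); mem=60
  op20 P1: store L1 := 25 → I/M on L1; bus BusRdX Flush; mem=21
  op21 P0: load  L1 → S/S on L1; bus BusRd Flush; mem=25
  op22 P1: store L1 := 78 → I/M on L1; bus BusUpgr; mem=25
  op23 P0: store L3 := 94 → M/I on L3; bus BusUpgr; mem=21
  op24 P1: store L3 := 10 → I/M on L3; bus BusRdX Flush; mem=94
  op25 P1: load  L0 → I/M on L0; bus (none); mem=3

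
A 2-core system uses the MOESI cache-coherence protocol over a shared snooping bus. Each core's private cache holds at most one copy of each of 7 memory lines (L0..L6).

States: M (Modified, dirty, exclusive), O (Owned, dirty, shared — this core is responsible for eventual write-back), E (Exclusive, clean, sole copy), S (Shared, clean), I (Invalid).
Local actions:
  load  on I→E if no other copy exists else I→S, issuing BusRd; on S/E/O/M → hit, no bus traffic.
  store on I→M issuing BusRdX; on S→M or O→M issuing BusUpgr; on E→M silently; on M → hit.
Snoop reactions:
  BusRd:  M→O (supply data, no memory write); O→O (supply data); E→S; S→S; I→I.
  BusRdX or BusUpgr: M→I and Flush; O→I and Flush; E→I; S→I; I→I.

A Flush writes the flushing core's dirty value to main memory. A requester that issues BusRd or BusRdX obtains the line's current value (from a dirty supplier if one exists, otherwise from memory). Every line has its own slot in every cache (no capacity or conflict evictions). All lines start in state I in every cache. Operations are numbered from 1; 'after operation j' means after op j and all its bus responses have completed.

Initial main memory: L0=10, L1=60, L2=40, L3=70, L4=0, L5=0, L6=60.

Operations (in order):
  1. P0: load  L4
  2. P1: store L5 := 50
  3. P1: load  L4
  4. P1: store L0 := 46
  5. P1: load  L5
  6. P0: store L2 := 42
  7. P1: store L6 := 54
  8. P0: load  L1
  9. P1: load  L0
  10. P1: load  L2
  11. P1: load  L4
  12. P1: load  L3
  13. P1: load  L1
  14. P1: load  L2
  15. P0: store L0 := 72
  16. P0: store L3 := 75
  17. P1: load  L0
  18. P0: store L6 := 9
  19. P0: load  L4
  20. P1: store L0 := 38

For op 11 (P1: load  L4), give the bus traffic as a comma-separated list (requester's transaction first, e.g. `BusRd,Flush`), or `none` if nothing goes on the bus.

bus = none

step 1: P0: load  L4  ⟶  EI  (L4)  txn=BusRd  M[L4]=0
step 2: P1: store L5 := 50  ⟶  IM  (L5)  txn=BusRdX  M[L5]=0
step 3: P1: load  L4  ⟶  SS  (L4)  txn=BusRd  M[L4]=0
step 4: P1: store L0 := 46  ⟶  IM  (L0)  txn=BusRdX  M[L0]=10
step 5: P1: load  L5  ⟶  IM  (L5)  txn=∅  M[L5]=0
step 6: P0: store L2 := 42  ⟶  MI  (L2)  txn=BusRdX  M[L2]=40
step 7: P1: store L6 := 54  ⟶  IM  (L6)  txn=BusRdX  M[L6]=60
step 8: P0: load  L1  ⟶  EI  (L1)  txn=BusRd  M[L1]=60
step 9: P1: load  L0  ⟶  IM  (L0)  txn=∅  M[L0]=10
step 10: P1: load  L2  ⟶  OS  (L2)  txn=BusRd  M[L2]=40
step 11: P1: load  L4  ⟶  SS  (L4)  txn=∅  M[L4]=0
step 12: P1: load  L3  ⟶  IE  (L3)  txn=BusRd  M[L3]=70
step 13: P1: load  L1  ⟶  SS  (L1)  txn=BusRd  M[L1]=60
step 14: P1: load  L2  ⟶  OS  (L2)  txn=∅  M[L2]=40
step 15: P0: store L0 := 72  ⟶  MI  (L0)  txn=BusRdX+Flush  M[L0]=46
step 16: P0: store L3 := 75  ⟶  MI  (L3)  txn=BusRdX  M[L3]=70
step 17: P1: load  L0  ⟶  OS  (L0)  txn=BusRd  M[L0]=46
step 18: P0: store L6 := 9  ⟶  MI  (L6)  txn=BusRdX+Flush  M[L6]=54
step 19: P0: load  L4  ⟶  SS  (L4)  txn=∅  M[L4]=0
step 20: P1: store L0 := 38  ⟶  IM  (L0)  txn=BusUpgr+Flush  M[L0]=72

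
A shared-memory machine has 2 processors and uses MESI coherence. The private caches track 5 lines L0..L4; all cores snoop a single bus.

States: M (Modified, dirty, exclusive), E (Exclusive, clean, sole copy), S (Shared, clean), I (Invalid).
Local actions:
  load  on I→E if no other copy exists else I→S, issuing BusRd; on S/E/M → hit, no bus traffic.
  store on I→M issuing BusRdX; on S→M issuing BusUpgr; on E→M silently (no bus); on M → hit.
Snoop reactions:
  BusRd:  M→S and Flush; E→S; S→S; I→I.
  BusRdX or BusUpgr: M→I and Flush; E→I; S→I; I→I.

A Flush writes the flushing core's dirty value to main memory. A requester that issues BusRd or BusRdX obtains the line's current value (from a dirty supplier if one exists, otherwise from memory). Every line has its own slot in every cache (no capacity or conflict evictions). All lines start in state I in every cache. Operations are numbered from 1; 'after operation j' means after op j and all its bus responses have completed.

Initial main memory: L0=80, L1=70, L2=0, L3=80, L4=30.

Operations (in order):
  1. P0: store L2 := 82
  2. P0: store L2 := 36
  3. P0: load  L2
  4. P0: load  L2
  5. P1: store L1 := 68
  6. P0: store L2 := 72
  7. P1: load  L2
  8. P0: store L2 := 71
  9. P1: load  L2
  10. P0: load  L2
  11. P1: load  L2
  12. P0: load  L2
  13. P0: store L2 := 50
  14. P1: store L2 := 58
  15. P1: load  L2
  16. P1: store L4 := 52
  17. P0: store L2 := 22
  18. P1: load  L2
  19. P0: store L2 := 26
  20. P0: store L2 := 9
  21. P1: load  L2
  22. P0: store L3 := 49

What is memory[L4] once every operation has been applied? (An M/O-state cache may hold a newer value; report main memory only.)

[1] P0: store L2 := 82 | P0:M(82), P1:I | bus: BusRdX
[2] P0: store L2 := 36 | P0:M(36), P1:I | bus: none
[3] P0: load  L2 | P0:M(36), P1:I | bus: none
[4] P0: load  L2 | P0:M(36), P1:I | bus: none
[5] P1: store L1 := 68 | P0:I, P1:M(68) | bus: BusRdX
[6] P0: store L2 := 72 | P0:M(72), P1:I | bus: none
[7] P1: load  L2 | P0:S(72), P1:S(72) | bus: BusRd,Flush
[8] P0: store L2 := 71 | P0:M(71), P1:I | bus: BusUpgr
[9] P1: load  L2 | P0:S(71), P1:S(71) | bus: BusRd,Flush
[10] P0: load  L2 | P0:S(71), P1:S(71) | bus: none
[11] P1: load  L2 | P0:S(71), P1:S(71) | bus: none
[12] P0: load  L2 | P0:S(71), P1:S(71) | bus: none
[13] P0: store L2 := 50 | P0:M(50), P1:I | bus: BusUpgr
[14] P1: store L2 := 58 | P0:I, P1:M(58) | bus: BusRdX,Flush
[15] P1: load  L2 | P0:I, P1:M(58) | bus: none
[16] P1: store L4 := 52 | P0:I, P1:M(52) | bus: BusRdX
[17] P0: store L2 := 22 | P0:M(22), P1:I | bus: BusRdX,Flush
[18] P1: load  L2 | P0:S(22), P1:S(22) | bus: BusRd,Flush
[19] P0: store L2 := 26 | P0:M(26), P1:I | bus: BusUpgr
[20] P0: store L2 := 9 | P0:M(9), P1:I | bus: none
[21] P1: load  L2 | P0:S(9), P1:S(9) | bus: BusRd,Flush
[22] P0: store L3 := 49 | P0:M(49), P1:I | bus: BusRdX

memory[L4] = 30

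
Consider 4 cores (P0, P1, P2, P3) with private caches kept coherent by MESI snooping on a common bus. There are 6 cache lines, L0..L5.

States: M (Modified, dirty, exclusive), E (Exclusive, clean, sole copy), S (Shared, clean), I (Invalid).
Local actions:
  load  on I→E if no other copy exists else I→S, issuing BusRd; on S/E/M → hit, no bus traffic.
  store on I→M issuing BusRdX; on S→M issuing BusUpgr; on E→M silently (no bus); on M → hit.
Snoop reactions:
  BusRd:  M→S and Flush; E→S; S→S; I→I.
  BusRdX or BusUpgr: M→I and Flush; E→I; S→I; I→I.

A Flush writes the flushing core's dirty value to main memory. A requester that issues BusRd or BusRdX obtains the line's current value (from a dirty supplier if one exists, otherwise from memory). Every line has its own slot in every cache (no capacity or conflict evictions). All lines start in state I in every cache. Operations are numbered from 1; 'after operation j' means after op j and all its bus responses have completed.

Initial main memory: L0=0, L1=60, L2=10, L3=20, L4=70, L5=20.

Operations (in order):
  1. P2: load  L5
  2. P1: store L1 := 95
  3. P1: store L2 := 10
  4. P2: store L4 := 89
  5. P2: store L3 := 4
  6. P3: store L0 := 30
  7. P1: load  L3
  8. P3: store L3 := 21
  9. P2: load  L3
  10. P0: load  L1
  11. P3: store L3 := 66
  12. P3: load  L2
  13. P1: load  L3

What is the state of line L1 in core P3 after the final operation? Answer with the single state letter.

  op1 P2: load  L5 → I/I/E/I on L5; bus BusRd; mem=20
  op2 P1: store L1 := 95 → I/M/I/I on L1; bus BusRdX; mem=60
  op3 P1: store L2 := 10 → I/M/I/I on L2; bus BusRdX; mem=10
  op4 P2: store L4 := 89 → I/I/M/I on L4; bus BusRdX; mem=70
  op5 P2: store L3 := 4 → I/I/M/I on L3; bus BusRdX; mem=20
  op6 P3: store L0 := 30 → I/I/I/M on L0; bus BusRdX; mem=0
  op7 P1: load  L3 → I/S/S/I on L3; bus BusRd Flush; mem=4
  op8 P3: store L3 := 21 → I/I/I/M on L3; bus BusRdX; mem=4
  op9 P2: load  L3 → I/I/S/S on L3; bus BusRd Flush; mem=21
  op10 P0: load  L1 → S/S/I/I on L1; bus BusRd Flush; mem=95
  op11 P3: store L3 := 66 → I/I/I/M on L3; bus BusUpgr; mem=21
  op12 P3: load  L2 → I/S/I/S on L2; bus BusRd Flush; mem=10
  op13 P1: load  L3 → I/S/I/S on L3; bus BusRd Flush; mem=66

state = I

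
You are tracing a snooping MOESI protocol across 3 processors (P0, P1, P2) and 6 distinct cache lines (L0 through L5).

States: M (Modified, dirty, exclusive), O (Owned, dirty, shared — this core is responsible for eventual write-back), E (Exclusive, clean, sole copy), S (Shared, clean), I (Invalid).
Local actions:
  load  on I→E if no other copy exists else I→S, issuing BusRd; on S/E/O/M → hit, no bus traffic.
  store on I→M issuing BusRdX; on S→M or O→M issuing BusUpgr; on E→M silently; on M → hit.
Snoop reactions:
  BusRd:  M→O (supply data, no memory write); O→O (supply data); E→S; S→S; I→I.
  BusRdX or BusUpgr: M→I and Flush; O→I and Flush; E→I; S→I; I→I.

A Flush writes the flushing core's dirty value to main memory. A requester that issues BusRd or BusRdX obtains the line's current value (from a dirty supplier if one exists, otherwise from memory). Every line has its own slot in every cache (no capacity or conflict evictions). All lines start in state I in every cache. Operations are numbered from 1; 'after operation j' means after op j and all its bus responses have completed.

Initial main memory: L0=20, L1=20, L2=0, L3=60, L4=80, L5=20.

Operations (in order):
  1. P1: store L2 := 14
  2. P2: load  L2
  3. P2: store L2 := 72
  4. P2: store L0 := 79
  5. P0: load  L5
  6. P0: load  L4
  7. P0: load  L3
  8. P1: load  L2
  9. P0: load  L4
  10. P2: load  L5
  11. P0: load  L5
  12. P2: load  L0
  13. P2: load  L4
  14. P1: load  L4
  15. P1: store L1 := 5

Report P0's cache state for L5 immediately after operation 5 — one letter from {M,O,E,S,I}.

state = E

1. P1: store L2 := 14  bus=[BusRdX]  L2: P0=I P1=M P2=I  mem[L2]=0
2. P2: load  L2  bus=[BusRd]  L2: P0=I P1=O P2=S  mem[L2]=0
3. P2: store L2 := 72  bus=[BusUpgr,Flush]  L2: P0=I P1=I P2=M  mem[L2]=14
4. P2: store L0 := 79  bus=[BusRdX]  L0: P0=I P1=I P2=M  mem[L0]=20
5. P0: load  L5  bus=[BusRd]  L5: P0=E P1=I P2=I  mem[L5]=20
6. P0: load  L4  bus=[BusRd]  L4: P0=E P1=I P2=I  mem[L4]=80
7. P0: load  L3  bus=[BusRd]  L3: P0=E P1=I P2=I  mem[L3]=60
8. P1: load  L2  bus=[BusRd]  L2: P0=I P1=S P2=O  mem[L2]=14
9. P0: load  L4  bus=[-]  L4: P0=E P1=I P2=I  mem[L4]=80
10. P2: load  L5  bus=[BusRd]  L5: P0=S P1=I P2=S  mem[L5]=20
11. P0: load  L5  bus=[-]  L5: P0=S P1=I P2=S  mem[L5]=20
12. P2: load  L0  bus=[-]  L0: P0=I P1=I P2=M  mem[L0]=20
13. P2: load  L4  bus=[BusRd]  L4: P0=S P1=I P2=S  mem[L4]=80
14. P1: load  L4  bus=[BusRd]  L4: P0=S P1=S P2=S  mem[L4]=80
15. P1: store L1 := 5  bus=[BusRdX]  L1: P0=I P1=M P2=I  mem[L1]=20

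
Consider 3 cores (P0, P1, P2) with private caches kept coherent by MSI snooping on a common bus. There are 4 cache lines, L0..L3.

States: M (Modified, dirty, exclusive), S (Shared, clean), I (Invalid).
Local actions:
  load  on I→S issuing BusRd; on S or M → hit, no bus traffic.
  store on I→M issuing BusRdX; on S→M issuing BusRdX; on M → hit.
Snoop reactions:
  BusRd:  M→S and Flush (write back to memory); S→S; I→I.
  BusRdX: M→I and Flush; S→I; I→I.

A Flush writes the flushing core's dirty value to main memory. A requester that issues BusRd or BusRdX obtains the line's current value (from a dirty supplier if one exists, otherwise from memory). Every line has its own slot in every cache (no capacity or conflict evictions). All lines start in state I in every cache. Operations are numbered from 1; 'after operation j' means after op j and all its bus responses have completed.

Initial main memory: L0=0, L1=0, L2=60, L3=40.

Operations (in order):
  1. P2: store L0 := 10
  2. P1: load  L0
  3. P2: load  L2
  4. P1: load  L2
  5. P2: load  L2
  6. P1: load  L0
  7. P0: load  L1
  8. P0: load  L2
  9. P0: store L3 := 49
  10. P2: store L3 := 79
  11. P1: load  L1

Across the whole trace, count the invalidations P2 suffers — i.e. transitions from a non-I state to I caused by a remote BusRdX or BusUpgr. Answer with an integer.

invalidations = 0

step 1: P2: store L0 := 10  ⟶  IIM  (L0)  txn=BusRdX  M[L0]=0
step 2: P1: load  L0  ⟶  ISS  (L0)  txn=BusRd+Flush  M[L0]=10
step 3: P2: load  L2  ⟶  IIS  (L2)  txn=BusRd  M[L2]=60
step 4: P1: load  L2  ⟶  ISS  (L2)  txn=BusRd  M[L2]=60
step 5: P2: load  L2  ⟶  ISS  (L2)  txn=∅  M[L2]=60
step 6: P1: load  L0  ⟶  ISS  (L0)  txn=∅  M[L0]=10
step 7: P0: load  L1  ⟶  SII  (L1)  txn=BusRd  M[L1]=0
step 8: P0: load  L2  ⟶  SSS  (L2)  txn=BusRd  M[L2]=60
step 9: P0: store L3 := 49  ⟶  MII  (L3)  txn=BusRdX  M[L3]=40
step 10: P2: store L3 := 79  ⟶  IIM  (L3)  txn=BusRdX+Flush  M[L3]=49
step 11: P1: load  L1  ⟶  SSI  (L1)  txn=BusRd  M[L1]=0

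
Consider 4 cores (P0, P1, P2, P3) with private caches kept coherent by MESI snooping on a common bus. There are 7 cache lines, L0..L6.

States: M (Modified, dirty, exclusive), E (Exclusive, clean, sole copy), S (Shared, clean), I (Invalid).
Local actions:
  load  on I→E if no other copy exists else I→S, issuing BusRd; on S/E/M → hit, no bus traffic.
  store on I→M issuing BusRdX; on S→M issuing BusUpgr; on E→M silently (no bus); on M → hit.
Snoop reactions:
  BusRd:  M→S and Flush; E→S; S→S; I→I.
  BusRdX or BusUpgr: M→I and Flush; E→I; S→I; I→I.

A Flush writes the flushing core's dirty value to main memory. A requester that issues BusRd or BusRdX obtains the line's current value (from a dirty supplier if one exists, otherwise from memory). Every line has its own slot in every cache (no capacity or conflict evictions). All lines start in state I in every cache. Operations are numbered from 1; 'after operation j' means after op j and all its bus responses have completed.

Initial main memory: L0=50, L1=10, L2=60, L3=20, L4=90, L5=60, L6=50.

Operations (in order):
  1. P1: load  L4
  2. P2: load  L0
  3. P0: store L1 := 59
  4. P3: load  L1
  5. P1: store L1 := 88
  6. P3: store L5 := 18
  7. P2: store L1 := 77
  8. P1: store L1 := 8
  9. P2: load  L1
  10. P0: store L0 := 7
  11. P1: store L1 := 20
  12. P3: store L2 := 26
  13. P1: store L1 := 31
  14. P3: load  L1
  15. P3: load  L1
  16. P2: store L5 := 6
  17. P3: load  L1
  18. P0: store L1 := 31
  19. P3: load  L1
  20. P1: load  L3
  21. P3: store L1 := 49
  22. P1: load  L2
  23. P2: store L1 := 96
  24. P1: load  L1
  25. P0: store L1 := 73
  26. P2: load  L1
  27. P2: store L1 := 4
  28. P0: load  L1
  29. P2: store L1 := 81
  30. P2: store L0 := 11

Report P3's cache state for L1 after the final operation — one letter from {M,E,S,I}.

state = I

  op1 P1: load  L4 → I/E/I/I on L4; bus BusRd; mem=90
  op2 P2: load  L0 → I/I/E/I on L0; bus BusRd; mem=50
  op3 P0: store L1 := 59 → M/I/I/I on L1; bus BusRdX; mem=10
  op4 P3: load  L1 → S/I/I/S on L1; bus BusRd Flush; mem=59
  op5 P1: store L1 := 88 → I/M/I/I on L1; bus BusRdX; mem=59
  op6 P3: store L5 := 18 → I/I/I/M on L5; bus BusRdX; mem=60
  op7 P2: store L1 := 77 → I/I/M/I on L1; bus BusRdX Flush; mem=88
  op8 P1: store L1 := 8 → I/M/I/I on L1; bus BusRdX Flush; mem=77
  op9 P2: load  L1 → I/S/S/I on L1; bus BusRd Flush; mem=8
  op10 P0: store L0 := 7 → M/I/I/I on L0; bus BusRdX; mem=50
  op11 P1: store L1 := 20 → I/M/I/I on L1; bus BusUpgr; mem=8
  op12 P3: store L2 := 26 → I/I/I/M on L2; bus BusRdX; mem=60
  op13 P1: store L1 := 31 → I/M/I/I on L1; bus (none); mem=8
  op14 P3: load  L1 → I/S/I/S on L1; bus BusRd Flush; mem=31
  op15 P3: load  L1 → I/S/I/S on L1; bus (none); mem=31
  op16 P2: store L5 := 6 → I/I/M/I on L5; bus BusRdX Flush; mem=18
  op17 P3: load  L1 → I/S/I/S on L1; bus (none); mem=31
  op18 P0: store L1 := 31 → M/I/I/I on L1; bus BusRdX; mem=31
  op19 P3: load  L1 → S/I/I/S on L1; bus BusRd Flush; mem=31
  op20 P1: load  L3 → I/E/I/I on L3; bus BusRd; mem=20
  op21 P3: store L1 := 49 → I/I/I/M on L1; bus BusUpgr; mem=31
  op22 P1: load  L2 → I/S/I/S on L2; bus BusRd Flush; mem=26
  op23 P2: store L1 := 96 → I/I/M/I on L1; bus BusRdX Flush; mem=49
  op24 P1: load  L1 → I/S/S/I on L1; bus BusRd Flush; mem=96
  op25 P0: store L1 := 73 → M/I/I/I on L1; bus BusRdX; mem=96
  op26 P2: load  L1 → S/I/S/I on L1; bus BusRd Flush; mem=73
  op27 P2: store L1 := 4 → I/I/M/I on L1; bus BusUpgr; mem=73
  op28 P0: load  L1 → S/I/S/I on L1; bus BusRd Flush; mem=4
  op29 P2: store L1 := 81 → I/I/M/I on L1; bus BusUpgr; mem=4
  op30 P2: store L0 := 11 → I/I/M/I on L0; bus BusRdX Flush; mem=7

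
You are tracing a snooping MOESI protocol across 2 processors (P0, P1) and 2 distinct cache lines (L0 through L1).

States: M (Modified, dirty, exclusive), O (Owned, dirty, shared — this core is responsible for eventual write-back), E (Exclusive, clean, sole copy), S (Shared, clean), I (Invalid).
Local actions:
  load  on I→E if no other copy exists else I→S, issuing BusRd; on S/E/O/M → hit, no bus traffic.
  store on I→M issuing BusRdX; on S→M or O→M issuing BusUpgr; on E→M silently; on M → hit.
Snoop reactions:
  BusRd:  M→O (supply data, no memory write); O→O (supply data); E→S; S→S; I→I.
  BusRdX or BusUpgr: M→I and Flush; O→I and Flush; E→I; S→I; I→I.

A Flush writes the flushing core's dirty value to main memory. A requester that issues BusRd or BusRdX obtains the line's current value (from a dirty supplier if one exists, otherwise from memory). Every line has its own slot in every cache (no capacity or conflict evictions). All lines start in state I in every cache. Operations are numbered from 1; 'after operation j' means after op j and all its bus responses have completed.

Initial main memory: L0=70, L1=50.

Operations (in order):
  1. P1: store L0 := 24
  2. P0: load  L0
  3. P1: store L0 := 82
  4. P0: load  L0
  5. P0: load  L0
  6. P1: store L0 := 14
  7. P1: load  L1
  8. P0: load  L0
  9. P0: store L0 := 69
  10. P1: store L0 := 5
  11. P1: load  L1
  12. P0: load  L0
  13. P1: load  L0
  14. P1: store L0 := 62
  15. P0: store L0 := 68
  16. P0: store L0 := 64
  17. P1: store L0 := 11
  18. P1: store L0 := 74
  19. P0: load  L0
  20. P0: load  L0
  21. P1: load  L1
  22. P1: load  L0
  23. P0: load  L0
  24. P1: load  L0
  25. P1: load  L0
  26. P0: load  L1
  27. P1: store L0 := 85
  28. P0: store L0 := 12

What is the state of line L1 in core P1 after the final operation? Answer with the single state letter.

state = S

[1] P1: store L0 := 24 | P0:I, P1:M(24) | bus: BusRdX
[2] P0: load  L0 | P0:S(24), P1:O(24) | bus: BusRd
[3] P1: store L0 := 82 | P0:I, P1:M(82) | bus: BusUpgr
[4] P0: load  L0 | P0:S(82), P1:O(82) | bus: BusRd
[5] P0: load  L0 | P0:S(82), P1:O(82) | bus: none
[6] P1: store L0 := 14 | P0:I, P1:M(14) | bus: BusUpgr
[7] P1: load  L1 | P0:I, P1:E(50) | bus: BusRd
[8] P0: load  L0 | P0:S(14), P1:O(14) | bus: BusRd
[9] P0: store L0 := 69 | P0:M(69), P1:I | bus: BusUpgr,Flush
[10] P1: store L0 := 5 | P0:I, P1:M(5) | bus: BusRdX,Flush
[11] P1: load  L1 | P0:I, P1:E(50) | bus: none
[12] P0: load  L0 | P0:S(5), P1:O(5) | bus: BusRd
[13] P1: load  L0 | P0:S(5), P1:O(5) | bus: none
[14] P1: store L0 := 62 | P0:I, P1:M(62) | bus: BusUpgr
[15] P0: store L0 := 68 | P0:M(68), P1:I | bus: BusRdX,Flush
[16] P0: store L0 := 64 | P0:M(64), P1:I | bus: none
[17] P1: store L0 := 11 | P0:I, P1:M(11) | bus: BusRdX,Flush
[18] P1: store L0 := 74 | P0:I, P1:M(74) | bus: none
[19] P0: load  L0 | P0:S(74), P1:O(74) | bus: BusRd
[20] P0: load  L0 | P0:S(74), P1:O(74) | bus: none
[21] P1: load  L1 | P0:I, P1:E(50) | bus: none
[22] P1: load  L0 | P0:S(74), P1:O(74) | bus: none
[23] P0: load  L0 | P0:S(74), P1:O(74) | bus: none
[24] P1: load  L0 | P0:S(74), P1:O(74) | bus: none
[25] P1: load  L0 | P0:S(74), P1:O(74) | bus: none
[26] P0: load  L1 | P0:S(50), P1:S(50) | bus: BusRd
[27] P1: store L0 := 85 | P0:I, P1:M(85) | bus: BusUpgr
[28] P0: store L0 := 12 | P0:M(12), P1:I | bus: BusRdX,Flush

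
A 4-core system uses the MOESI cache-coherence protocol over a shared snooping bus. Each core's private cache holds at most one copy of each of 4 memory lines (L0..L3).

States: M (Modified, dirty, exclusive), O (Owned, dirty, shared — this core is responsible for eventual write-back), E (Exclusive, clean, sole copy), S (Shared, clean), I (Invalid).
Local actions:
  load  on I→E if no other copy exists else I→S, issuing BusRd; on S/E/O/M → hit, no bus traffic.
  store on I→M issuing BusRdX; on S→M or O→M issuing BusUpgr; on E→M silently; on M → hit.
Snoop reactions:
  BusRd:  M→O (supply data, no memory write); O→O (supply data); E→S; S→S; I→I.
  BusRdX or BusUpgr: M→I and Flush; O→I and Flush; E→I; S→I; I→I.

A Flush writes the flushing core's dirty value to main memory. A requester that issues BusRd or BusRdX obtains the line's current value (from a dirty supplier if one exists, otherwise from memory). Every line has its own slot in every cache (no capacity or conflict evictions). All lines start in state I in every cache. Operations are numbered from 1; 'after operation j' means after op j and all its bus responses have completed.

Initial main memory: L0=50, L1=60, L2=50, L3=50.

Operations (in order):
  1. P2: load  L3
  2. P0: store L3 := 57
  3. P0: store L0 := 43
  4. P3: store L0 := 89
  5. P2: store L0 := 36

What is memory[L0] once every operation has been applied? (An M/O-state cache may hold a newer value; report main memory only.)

memory[L0] = 89

1. P2: load  L3  bus=[BusRd]  L3: P0=I P1=I P2=E P3=I  mem[L3]=50
2. P0: store L3 := 57  bus=[BusRdX]  L3: P0=M P1=I P2=I P3=I  mem[L3]=50
3. P0: store L0 := 43  bus=[BusRdX]  L0: P0=M P1=I P2=I P3=I  mem[L0]=50
4. P3: store L0 := 89  bus=[BusRdX,Flush]  L0: P0=I P1=I P2=I P3=M  mem[L0]=43
5. P2: store L0 := 36  bus=[BusRdX,Flush]  L0: P0=I P1=I P2=M P3=I  mem[L0]=89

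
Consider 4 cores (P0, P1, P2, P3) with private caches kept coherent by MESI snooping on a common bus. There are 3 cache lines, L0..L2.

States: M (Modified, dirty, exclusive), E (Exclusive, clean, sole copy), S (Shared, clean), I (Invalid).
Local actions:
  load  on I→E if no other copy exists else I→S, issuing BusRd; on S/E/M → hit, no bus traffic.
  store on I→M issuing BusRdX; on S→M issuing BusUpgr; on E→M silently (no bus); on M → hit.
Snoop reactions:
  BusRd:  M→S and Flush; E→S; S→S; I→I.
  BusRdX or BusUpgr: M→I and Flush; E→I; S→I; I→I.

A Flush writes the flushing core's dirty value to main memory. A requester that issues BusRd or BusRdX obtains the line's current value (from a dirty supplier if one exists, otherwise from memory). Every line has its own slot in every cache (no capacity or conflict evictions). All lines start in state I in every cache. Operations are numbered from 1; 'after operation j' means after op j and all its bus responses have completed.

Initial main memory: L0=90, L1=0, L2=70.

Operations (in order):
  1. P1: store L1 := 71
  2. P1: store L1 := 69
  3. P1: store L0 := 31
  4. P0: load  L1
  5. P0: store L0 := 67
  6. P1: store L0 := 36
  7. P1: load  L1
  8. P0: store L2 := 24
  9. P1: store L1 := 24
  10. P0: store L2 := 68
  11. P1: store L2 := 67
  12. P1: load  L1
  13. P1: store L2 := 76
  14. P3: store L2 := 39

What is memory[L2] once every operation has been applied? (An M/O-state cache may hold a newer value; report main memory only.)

memory[L2] = 76

step 1: P1: store L1 := 71  ⟶  IMII  (L1)  txn=BusRdX  M[L1]=0
step 2: P1: store L1 := 69  ⟶  IMII  (L1)  txn=∅  M[L1]=0
step 3: P1: store L0 := 31  ⟶  IMII  (L0)  txn=BusRdX  M[L0]=90
step 4: P0: load  L1  ⟶  SSII  (L1)  txn=BusRd+Flush  M[L1]=69
step 5: P0: store L0 := 67  ⟶  MIII  (L0)  txn=BusRdX+Flush  M[L0]=31
step 6: P1: store L0 := 36  ⟶  IMII  (L0)  txn=BusRdX+Flush  M[L0]=67
step 7: P1: load  L1  ⟶  SSII  (L1)  txn=∅  M[L1]=69
step 8: P0: store L2 := 24  ⟶  MIII  (L2)  txn=BusRdX  M[L2]=70
step 9: P1: store L1 := 24  ⟶  IMII  (L1)  txn=BusUpgr  M[L1]=69
step 10: P0: store L2 := 68  ⟶  MIII  (L2)  txn=∅  M[L2]=70
step 11: P1: store L2 := 67  ⟶  IMII  (L2)  txn=BusRdX+Flush  M[L2]=68
step 12: P1: load  L1  ⟶  IMII  (L1)  txn=∅  M[L1]=69
step 13: P1: store L2 := 76  ⟶  IMII  (L2)  txn=∅  M[L2]=68
step 14: P3: store L2 := 39  ⟶  IIIM  (L2)  txn=BusRdX+Flush  M[L2]=76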